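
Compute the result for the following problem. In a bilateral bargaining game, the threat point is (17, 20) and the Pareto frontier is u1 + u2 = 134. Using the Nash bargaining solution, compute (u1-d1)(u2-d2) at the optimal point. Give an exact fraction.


Step 1: The Nash solution splits surplus symmetrically above the disagreement point
Step 2: u1 = (total + d1 - d2)/2 = (134 + 17 - 20)/2 = 131/2
Step 3: u2 = (total - d1 + d2)/2 = (134 - 17 + 20)/2 = 137/2
Step 4: Nash product = (131/2 - 17) * (137/2 - 20)
Step 5: = 97/2 * 97/2 = 9409/4

9409/4


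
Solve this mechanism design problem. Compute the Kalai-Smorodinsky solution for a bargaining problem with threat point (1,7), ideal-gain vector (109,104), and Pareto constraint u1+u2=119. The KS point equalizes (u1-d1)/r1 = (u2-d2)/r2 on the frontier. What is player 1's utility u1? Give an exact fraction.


Step 1: At the KS point, (u1-d1)/r1 = (u2-d2)/r2 = t and u1+u2 = 119
Step 2: u1 = d1 + r1*t and u2 = d2 + r2*t, so (d1 + r1*t) + (d2 + r2*t) = 119
Step 3: t = (119 - 1 - 7)/(109 + 104) = 111/213 = 37/71
Step 4: u1 = d1 + r1*t = 1 + 109 * 37/71 = 4104/71
Step 5: (Check: u2 = d2 + r2*t = 4345/71; u1+u2 = 4104/71 + 4345/71 = 119, on the frontier.)

4104/71


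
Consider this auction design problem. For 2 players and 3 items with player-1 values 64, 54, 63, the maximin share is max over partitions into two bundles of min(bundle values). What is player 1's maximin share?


Step 1: Item values = 64, 54, 63
Step 2: Enumerate all 2-bundle partitions and take the smaller bundle:
  Partition 1: {64} vs {54,63} -> bundles 64, 117; min = 64
  Partition 2: {54} vs {64,63} -> bundles 54, 127; min = 54
  Partition 3: {63} vs {64,54} -> bundles 63, 118; min = 63
Step 3: MMS = max(64, 54, 63) = 64

64


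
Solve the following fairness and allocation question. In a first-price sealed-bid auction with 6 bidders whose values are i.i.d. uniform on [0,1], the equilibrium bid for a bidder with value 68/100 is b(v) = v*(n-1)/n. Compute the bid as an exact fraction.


Step 1: The symmetric BNE bidding function is b(v) = v * (n-1) / n
Step 2: Substitute v = 17/25 and n = 6
Step 3: b = 17/25 * 5/6
Step 4: b = 17/30

17/30


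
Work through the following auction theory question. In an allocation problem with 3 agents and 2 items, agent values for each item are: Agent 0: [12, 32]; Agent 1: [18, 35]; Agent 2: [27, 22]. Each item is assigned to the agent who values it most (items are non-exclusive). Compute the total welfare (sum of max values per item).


Step 1: For each item, find the maximum value among all agents.
Step 2: Item 0 -> Agent 2 (value 27)
Step 3: Item 1 -> Agent 1 (value 35)
Step 4: Total welfare = 27 + 35 = 62

62


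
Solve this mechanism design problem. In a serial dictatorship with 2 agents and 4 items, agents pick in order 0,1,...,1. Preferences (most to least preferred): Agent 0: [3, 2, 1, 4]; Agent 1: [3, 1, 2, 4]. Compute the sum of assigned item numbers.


Step 1: Agent 0 picks item 3
Step 2: Agent 1 picks item 1
Step 3: Sum = 3 + 1 = 4

4


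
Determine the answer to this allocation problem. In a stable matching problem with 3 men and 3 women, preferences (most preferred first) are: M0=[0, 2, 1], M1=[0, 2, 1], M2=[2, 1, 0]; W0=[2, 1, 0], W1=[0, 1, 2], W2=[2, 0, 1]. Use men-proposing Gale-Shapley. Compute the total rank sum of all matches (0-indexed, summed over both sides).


Step 1: Run Gale-Shapley (men propose, women hold best offer):
  M0 proposes to W0; she accepts
  M1 proposes to W0; she switches from M0
  M2 proposes to W2; she accepts
  M0 proposes to W2; rejected
  M0 proposes to W1; she accepts
Step 2: Final matching: W0-M1, W1-M0, W2-M2
Step 3: 0-indexed ranks (man's rank of his match, then woman's): 0 + 1 + 2 + 0 + 0 + 0
Step 4: Total rank sum = 3

3


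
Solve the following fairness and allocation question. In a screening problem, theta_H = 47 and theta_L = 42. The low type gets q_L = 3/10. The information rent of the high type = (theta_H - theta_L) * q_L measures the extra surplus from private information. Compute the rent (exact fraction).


Step 1: theta_H - theta_L = 47 - 42 = 5
Step 2: Information rent = (theta_H - theta_L) * q_L
Step 3: = 5 * 3/10
Step 4: = 3/2

3/2


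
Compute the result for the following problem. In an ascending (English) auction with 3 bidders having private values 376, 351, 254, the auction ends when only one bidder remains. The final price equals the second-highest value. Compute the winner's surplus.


Step 1: Identify the highest value: 376
Step 2: Identify the second-highest value: 351
Step 3: The final price = second-highest value = 351
Step 4: Surplus = 376 - 351 = 25

25


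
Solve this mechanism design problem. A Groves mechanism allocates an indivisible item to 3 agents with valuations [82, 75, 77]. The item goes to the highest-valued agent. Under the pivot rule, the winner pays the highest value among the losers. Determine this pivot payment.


Step 1: The efficient winner is agent 0 with value 82
Step 2: Other agents' values: [75, 77]
Step 3: Pivot payment = max(others) = 77
Step 4: The winner pays 77

77


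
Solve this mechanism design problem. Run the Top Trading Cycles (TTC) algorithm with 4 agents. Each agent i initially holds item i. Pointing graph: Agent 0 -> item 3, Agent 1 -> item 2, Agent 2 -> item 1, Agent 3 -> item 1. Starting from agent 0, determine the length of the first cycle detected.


Step 1: Trace the pointer graph from agent 0: 0 -> 3 -> 1 -> 2 -> 1
Step 2: A cycle is detected when we revisit agent 1
Step 3: The cycle is: 1 -> 2 -> 1
Step 4: Cycle length = 2

2


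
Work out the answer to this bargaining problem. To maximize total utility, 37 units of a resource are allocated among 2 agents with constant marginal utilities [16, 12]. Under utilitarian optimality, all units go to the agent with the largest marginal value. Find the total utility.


Step 1: The marginal utilities are [16, 12]
Step 2: The highest marginal utility is 16
Step 3: All 37 units go to that agent
Step 4: Total utility = 16 * 37 = 592

592


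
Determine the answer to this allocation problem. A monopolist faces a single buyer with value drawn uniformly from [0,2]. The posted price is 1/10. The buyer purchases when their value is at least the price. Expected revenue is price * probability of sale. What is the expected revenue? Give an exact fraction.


Step 1: Posted price r = 1/10, value support [0,2]
Step 2: P(v >= r) = (2 - 1/10)/2 = 19/20
Step 3: Expected revenue = r * P(v >= r) = 1/10 * 19/20
Step 4: Revenue = 19/200

19/200


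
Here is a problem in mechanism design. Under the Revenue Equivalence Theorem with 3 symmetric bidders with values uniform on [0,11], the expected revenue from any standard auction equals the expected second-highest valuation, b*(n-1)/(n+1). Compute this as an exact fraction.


Step 1: By Revenue Equivalence, expected revenue = b*(n-1)/(n+1)
Step 2: Substituting n = 3, b = 11
Step 3: Revenue = 11*(3-1)/(3+1) = 11*2/4
Step 4: Revenue = 22/4 = 11/2

11/2


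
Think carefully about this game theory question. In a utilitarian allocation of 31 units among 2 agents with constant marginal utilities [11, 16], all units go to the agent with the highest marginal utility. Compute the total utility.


Step 1: The marginal utilities are [11, 16]
Step 2: The highest marginal utility is 16
Step 3: All 31 units go to that agent
Step 4: Total utility = 16 * 31 = 496

496


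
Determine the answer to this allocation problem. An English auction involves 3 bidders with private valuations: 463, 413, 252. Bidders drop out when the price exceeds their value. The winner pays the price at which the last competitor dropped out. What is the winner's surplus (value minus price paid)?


Step 1: Identify the highest value: 463
Step 2: Identify the second-highest value: 413
Step 3: The final price = second-highest value = 413
Step 4: Surplus = 463 - 413 = 50

50


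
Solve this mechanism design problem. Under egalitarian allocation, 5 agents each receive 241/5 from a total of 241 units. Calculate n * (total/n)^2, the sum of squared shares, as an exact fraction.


Step 1: Each agent's share = 241/5
Step 2: Square of each share = (241/5)^2 = 58081/25
Step 3: Sum of squares = 5 * 58081/25 = 58081/5

58081/5


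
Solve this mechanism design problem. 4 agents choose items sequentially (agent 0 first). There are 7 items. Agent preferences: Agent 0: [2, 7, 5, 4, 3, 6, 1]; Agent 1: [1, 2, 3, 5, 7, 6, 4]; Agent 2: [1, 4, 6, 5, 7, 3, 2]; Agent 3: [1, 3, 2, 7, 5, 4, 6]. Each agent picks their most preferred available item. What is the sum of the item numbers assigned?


Step 1: Agent 0 picks item 2
Step 2: Agent 1 picks item 1
Step 3: Agent 2 picks item 4
Step 4: Agent 3 picks item 3
Step 5: Sum = 2 + 1 + 4 + 3 = 10

10


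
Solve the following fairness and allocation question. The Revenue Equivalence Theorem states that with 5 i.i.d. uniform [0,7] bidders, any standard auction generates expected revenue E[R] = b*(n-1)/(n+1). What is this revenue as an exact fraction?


Step 1: By Revenue Equivalence, expected revenue = b*(n-1)/(n+1)
Step 2: Substituting n = 5, b = 7
Step 3: Revenue = 7*(5-1)/(5+1) = 7*4/6
Step 4: Revenue = 28/6 = 14/3

14/3


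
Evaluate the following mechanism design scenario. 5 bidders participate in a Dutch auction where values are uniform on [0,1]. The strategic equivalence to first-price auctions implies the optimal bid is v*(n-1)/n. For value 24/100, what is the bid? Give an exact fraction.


Step 1: Dutch auctions are strategically equivalent to first-price auctions
Step 2: The equilibrium bid is b(v) = v*(n-1)/n
Step 3: b = 6/25 * 4/5
Step 4: b = 24/125

24/125


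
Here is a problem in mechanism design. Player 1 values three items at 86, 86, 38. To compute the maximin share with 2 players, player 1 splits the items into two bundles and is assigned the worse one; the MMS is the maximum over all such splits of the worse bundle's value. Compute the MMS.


Step 1: Item values = 86, 86, 38
Step 2: Enumerate all 2-bundle partitions and take the smaller bundle:
  Partition 1: {86} vs {86,38} -> bundles 86, 124; min = 86
  Partition 2: {86} vs {86,38} -> bundles 86, 124; min = 86
  Partition 3: {38} vs {86,86} -> bundles 38, 172; min = 38
Step 3: MMS = max(86, 86, 38) = 86

86


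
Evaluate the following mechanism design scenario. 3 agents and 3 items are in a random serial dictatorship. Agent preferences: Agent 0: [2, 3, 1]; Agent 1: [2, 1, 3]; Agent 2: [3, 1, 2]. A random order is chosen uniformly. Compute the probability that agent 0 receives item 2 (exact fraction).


Step 1: Agent 0 wants item 2
Step 2: There are 6 possible orderings of agents
Step 3: In 3 orderings, agent 0 gets item 2
Step 4: Probability = 3/6 = 1/2

1/2


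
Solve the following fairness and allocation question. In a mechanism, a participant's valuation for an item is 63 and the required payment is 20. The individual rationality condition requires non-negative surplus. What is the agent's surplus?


Step 1: Surplus = value - payment = 63 - 20 = 43
Step 2: IR is satisfied (surplus >= 0)

43


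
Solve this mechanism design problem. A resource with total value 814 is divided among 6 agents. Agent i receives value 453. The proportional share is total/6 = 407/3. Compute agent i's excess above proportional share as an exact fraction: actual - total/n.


Step 1: Proportional share = 814/6 = 407/3
Step 2: Agent's actual allocation = 453
Step 3: Excess = 453 - 407/3 = 952/3

952/3


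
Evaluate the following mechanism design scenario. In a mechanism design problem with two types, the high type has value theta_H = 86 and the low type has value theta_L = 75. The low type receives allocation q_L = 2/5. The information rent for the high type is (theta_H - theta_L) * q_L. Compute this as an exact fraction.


Step 1: theta_H - theta_L = 86 - 75 = 11
Step 2: Information rent = (theta_H - theta_L) * q_L
Step 3: = 11 * 2/5
Step 4: = 22/5

22/5


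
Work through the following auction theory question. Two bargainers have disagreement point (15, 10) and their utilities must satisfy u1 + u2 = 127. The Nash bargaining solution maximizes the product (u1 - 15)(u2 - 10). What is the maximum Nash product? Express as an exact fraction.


Step 1: The Nash solution splits surplus symmetrically above the disagreement point
Step 2: u1 = (total + d1 - d2)/2 = (127 + 15 - 10)/2 = 66
Step 3: u2 = (total - d1 + d2)/2 = (127 - 15 + 10)/2 = 61
Step 4: Nash product = (66 - 15) * (61 - 10)
Step 5: = 51 * 51 = 2601

2601


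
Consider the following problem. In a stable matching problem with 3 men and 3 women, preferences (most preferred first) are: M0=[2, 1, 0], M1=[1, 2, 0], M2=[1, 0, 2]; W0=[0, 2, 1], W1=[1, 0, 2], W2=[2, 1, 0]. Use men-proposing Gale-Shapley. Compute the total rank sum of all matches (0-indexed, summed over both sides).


Step 1: Run Gale-Shapley (men propose, women hold best offer):
  M0 proposes to W2; she accepts
  M1 proposes to W1; she accepts
  M2 proposes to W1; rejected
  M2 proposes to W0; she accepts
Step 2: Final matching: W0-M2, W1-M1, W2-M0
Step 3: 0-indexed ranks (man's rank of his match, then woman's): 1 + 1 + 0 + 0 + 0 + 2
Step 4: Total rank sum = 4

4


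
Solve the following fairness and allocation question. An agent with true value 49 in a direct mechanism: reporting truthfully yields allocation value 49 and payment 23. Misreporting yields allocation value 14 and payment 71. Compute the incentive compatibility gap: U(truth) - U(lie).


Step 1: U(truth) = value - payment = 49 - 23 = 26
Step 2: U(lie) = allocation - payment = 14 - 71 = -57
Step 3: IC gap = 26 - (-57) = 83

83


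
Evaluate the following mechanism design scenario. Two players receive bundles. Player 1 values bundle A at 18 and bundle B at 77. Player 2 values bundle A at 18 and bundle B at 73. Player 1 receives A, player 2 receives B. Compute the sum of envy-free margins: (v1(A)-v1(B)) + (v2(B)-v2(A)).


Step 1: Player 1's margin = v1(A) - v1(B) = 18 - 77 = -59
Step 2: Player 2's margin = v2(B) - v2(A) = 73 - 18 = 55
Step 3: Total margin = -59 + 55 = -4

-4


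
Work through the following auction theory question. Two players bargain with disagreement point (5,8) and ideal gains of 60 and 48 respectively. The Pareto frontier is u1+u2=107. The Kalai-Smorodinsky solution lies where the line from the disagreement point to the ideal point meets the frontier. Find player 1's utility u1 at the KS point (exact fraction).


Step 1: At the KS point, (u1-d1)/r1 = (u2-d2)/r2 = t and u1+u2 = 107
Step 2: u1 = d1 + r1*t and u2 = d2 + r2*t, so (d1 + r1*t) + (d2 + r2*t) = 107
Step 3: t = (107 - 5 - 8)/(60 + 48) = 94/108 = 47/54
Step 4: u1 = d1 + r1*t = 5 + 60 * 47/54 = 515/9
Step 5: (Check: u2 = d2 + r2*t = 448/9; u1+u2 = 515/9 + 448/9 = 107, on the frontier.)

515/9


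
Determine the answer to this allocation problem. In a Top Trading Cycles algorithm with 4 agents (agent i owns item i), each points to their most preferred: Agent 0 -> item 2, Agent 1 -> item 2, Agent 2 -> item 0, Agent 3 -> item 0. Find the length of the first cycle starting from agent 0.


Step 1: Trace the pointer graph from agent 0: 0 -> 2 -> 0
Step 2: A cycle is detected when we revisit agent 0
Step 3: The cycle is: 0 -> 2 -> 0
Step 4: Cycle length = 2

2


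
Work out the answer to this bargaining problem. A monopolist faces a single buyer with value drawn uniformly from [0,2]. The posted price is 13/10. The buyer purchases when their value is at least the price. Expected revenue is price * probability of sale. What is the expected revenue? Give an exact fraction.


Step 1: Posted price r = 13/10, value support [0,2]
Step 2: P(v >= r) = (2 - 13/10)/2 = 7/20
Step 3: Expected revenue = r * P(v >= r) = 13/10 * 7/20
Step 4: Revenue = 91/200

91/200


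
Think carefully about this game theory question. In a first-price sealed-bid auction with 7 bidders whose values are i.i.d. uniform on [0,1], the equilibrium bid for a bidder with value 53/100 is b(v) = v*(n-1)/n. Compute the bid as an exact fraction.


Step 1: The symmetric BNE bidding function is b(v) = v * (n-1) / n
Step 2: Substitute v = 53/100 and n = 7
Step 3: b = 53/100 * 6/7
Step 4: b = 159/350

159/350


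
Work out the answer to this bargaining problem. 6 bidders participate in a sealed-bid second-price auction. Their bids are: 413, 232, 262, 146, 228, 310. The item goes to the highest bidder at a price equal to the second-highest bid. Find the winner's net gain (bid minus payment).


Step 1: Sort bids in descending order: 413, 310, 262, 232, 228, 146
Step 2: The winning bid is the highest: 413
Step 3: The payment equals the second-highest bid: 310
Step 4: Surplus = winner's bid - payment = 413 - 310 = 103

103


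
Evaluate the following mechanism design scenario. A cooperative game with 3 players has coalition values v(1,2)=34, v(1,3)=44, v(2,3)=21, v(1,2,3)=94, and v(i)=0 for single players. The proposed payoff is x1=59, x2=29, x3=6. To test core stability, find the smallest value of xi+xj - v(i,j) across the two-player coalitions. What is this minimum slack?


Step 1: Slack for coalition (1,2): x1+x2 - v12 = 88 - 34 = 54
Step 2: Slack for coalition (1,3): x1+x3 - v13 = 65 - 44 = 21
Step 3: Slack for coalition (2,3): x2+x3 - v23 = 35 - 21 = 14
Step 4: Minimum slack = min(54, 21, 14) = 14, attained by (2,3); no pair can gain by deviating, so the allocation is in the core

14


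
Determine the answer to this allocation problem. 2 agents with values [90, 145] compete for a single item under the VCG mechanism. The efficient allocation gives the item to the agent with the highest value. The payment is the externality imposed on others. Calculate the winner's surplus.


Step 1: The winner is the agent with the highest value: agent 1 with value 145
Step 2: Values of other agents: [90]
Step 3: VCG payment = max of others' values = 90
Step 4: Surplus = 145 - 90 = 55

55


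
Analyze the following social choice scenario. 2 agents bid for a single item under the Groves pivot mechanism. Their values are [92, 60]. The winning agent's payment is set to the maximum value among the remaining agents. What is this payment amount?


Step 1: The efficient winner is agent 0 with value 92
Step 2: Other agents' values: [60]
Step 3: Pivot payment = max(others) = 60
Step 4: The winner pays 60

60


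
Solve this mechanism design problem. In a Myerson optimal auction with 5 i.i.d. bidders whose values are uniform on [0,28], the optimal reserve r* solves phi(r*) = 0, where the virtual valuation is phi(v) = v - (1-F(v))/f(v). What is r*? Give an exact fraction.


Step 1: For U[0,28], F(v) = v/28 and f(v) = 1/28
Step 2: phi(v) = v - (1 - v/28)/(1/28) = v - (28 - v) = 2v - 28
Step 3: Set phi(r*) = 0: 2r* - 28 = 0
Step 4: r* = 28/2 = 14 (the number of bidders n = 5 does not enter)

14


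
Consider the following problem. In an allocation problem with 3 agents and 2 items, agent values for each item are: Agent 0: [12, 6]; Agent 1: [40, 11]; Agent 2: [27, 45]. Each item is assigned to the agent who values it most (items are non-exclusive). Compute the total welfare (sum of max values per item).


Step 1: For each item, find the maximum value among all agents.
Step 2: Item 0 -> Agent 1 (value 40)
Step 3: Item 1 -> Agent 2 (value 45)
Step 4: Total welfare = 40 + 45 = 85

85


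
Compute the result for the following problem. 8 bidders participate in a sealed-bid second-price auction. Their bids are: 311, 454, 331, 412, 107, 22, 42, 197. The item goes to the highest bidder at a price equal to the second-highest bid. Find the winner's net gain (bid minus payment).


Step 1: Sort bids in descending order: 454, 412, 331, 311, 197, 107, 42, 22
Step 2: The winning bid is the highest: 454
Step 3: The payment equals the second-highest bid: 412
Step 4: Surplus = winner's bid - payment = 454 - 412 = 42

42


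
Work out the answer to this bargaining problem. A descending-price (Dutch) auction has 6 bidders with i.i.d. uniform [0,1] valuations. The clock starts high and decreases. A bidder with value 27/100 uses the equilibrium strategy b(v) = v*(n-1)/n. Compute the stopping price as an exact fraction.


Step 1: Dutch auctions are strategically equivalent to first-price auctions
Step 2: The equilibrium bid is b(v) = v*(n-1)/n
Step 3: b = 27/100 * 5/6
Step 4: b = 9/40

9/40


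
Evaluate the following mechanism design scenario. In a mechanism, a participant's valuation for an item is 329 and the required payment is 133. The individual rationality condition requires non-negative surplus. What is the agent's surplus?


Step 1: Surplus = value - payment = 329 - 133 = 196
Step 2: IR is satisfied (surplus >= 0)

196


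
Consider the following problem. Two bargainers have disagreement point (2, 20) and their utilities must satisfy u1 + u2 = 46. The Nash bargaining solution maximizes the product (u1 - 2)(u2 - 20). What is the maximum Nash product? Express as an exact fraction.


Step 1: The Nash solution splits surplus symmetrically above the disagreement point
Step 2: u1 = (total + d1 - d2)/2 = (46 + 2 - 20)/2 = 14
Step 3: u2 = (total - d1 + d2)/2 = (46 - 2 + 20)/2 = 32
Step 4: Nash product = (14 - 2) * (32 - 20)
Step 5: = 12 * 12 = 144

144


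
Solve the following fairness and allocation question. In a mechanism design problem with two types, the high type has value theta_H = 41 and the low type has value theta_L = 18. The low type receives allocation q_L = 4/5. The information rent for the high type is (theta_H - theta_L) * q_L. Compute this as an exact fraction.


Step 1: theta_H - theta_L = 41 - 18 = 23
Step 2: Information rent = (theta_H - theta_L) * q_L
Step 3: = 23 * 4/5
Step 4: = 92/5

92/5


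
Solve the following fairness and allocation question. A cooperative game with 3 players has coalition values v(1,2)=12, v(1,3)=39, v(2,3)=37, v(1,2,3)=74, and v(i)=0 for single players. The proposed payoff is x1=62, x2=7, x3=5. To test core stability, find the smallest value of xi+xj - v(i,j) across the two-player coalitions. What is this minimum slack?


Step 1: Slack for coalition (1,2): x1+x2 - v12 = 69 - 12 = 57
Step 2: Slack for coalition (1,3): x1+x3 - v13 = 67 - 39 = 28
Step 3: Slack for coalition (2,3): x2+x3 - v23 = 12 - 37 = -25
Step 4: Minimum slack = min(57, 28, -25) = -25, attained by (2,3); coalition (2,3) can block (slack < 0), so the allocation is not in the core

-25


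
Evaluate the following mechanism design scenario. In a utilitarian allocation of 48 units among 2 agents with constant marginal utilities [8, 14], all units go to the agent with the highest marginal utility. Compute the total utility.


Step 1: The marginal utilities are [8, 14]
Step 2: The highest marginal utility is 14
Step 3: All 48 units go to that agent
Step 4: Total utility = 14 * 48 = 672

672


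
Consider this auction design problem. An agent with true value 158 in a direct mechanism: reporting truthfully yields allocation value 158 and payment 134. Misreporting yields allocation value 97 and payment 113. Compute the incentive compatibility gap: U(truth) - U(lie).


Step 1: U(truth) = value - payment = 158 - 134 = 24
Step 2: U(lie) = allocation - payment = 97 - 113 = -16
Step 3: IC gap = 24 - (-16) = 40

40


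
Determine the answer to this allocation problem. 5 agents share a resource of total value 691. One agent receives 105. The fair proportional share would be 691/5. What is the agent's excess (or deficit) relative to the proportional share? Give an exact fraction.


Step 1: Proportional share = 691/5
Step 2: Agent's actual allocation = 105
Step 3: Excess = 105 - 691/5 = -166/5

-166/5


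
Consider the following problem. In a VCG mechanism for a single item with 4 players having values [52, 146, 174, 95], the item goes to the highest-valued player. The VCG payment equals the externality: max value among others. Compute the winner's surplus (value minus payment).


Step 1: The winner is the agent with the highest value: agent 2 with value 174
Step 2: Values of other agents: [52, 146, 95]
Step 3: VCG payment = max of others' values = 146
Step 4: Surplus = 174 - 146 = 28

28


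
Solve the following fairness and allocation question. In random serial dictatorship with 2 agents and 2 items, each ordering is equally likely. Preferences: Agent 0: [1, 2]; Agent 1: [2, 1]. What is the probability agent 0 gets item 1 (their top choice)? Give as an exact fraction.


Step 1: Agent 0 wants item 1
Step 2: There are 2 possible orderings of agents
Step 3: In 2 orderings, agent 0 gets item 1
Step 4: Probability = 2/2 = 1

1


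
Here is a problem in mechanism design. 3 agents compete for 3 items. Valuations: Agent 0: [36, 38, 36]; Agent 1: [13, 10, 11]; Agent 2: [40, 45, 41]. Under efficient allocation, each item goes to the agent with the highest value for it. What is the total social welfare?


Step 1: For each item, find the maximum value among all agents.
Step 2: Item 0 -> Agent 2 (value 40)
Step 3: Item 1 -> Agent 2 (value 45)
Step 4: Item 2 -> Agent 2 (value 41)
Step 5: Total welfare = 40 + 45 + 41 = 126

126


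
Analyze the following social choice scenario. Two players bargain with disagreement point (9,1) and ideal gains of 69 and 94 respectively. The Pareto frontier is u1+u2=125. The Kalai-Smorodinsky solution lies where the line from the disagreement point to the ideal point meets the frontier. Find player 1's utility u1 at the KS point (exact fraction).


Step 1: At the KS point, (u1-d1)/r1 = (u2-d2)/r2 = t and u1+u2 = 125
Step 2: u1 = d1 + r1*t and u2 = d2 + r2*t, so (d1 + r1*t) + (d2 + r2*t) = 125
Step 3: t = (125 - 9 - 1)/(69 + 94) = 115/163
Step 4: u1 = d1 + r1*t = 9 + 69 * 115/163 = 9402/163
Step 5: (Check: u2 = d2 + r2*t = 10973/163; u1+u2 = 9402/163 + 10973/163 = 125, on the frontier.)

9402/163


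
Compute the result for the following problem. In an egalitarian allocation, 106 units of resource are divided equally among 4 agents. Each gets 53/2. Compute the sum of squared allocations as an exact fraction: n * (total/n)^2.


Step 1: Each agent's share = 106/4 = 53/2
Step 2: Square of each share = (53/2)^2 = 2809/4
Step 3: Sum of squares = 4 * 2809/4 = 2809

2809


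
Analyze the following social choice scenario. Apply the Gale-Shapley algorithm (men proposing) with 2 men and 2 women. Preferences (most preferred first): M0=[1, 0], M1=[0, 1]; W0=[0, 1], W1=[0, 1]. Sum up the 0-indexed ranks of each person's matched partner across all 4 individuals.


Step 1: Run Gale-Shapley (men propose, women hold best offer):
  M0 proposes to W1; she accepts
  M1 proposes to W0; she accepts
Step 2: Final matching: W0-M1, W1-M0
Step 3: 0-indexed ranks (man's rank of his match, then woman's): 0 + 1 + 0 + 0
Step 4: Total rank sum = 1

1


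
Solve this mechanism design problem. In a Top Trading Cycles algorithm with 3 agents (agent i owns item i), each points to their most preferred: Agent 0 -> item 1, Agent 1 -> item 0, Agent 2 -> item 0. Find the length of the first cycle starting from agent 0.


Step 1: Trace the pointer graph from agent 0: 0 -> 1 -> 0
Step 2: A cycle is detected when we revisit agent 0
Step 3: The cycle is: 0 -> 1 -> 0
Step 4: Cycle length = 2

2


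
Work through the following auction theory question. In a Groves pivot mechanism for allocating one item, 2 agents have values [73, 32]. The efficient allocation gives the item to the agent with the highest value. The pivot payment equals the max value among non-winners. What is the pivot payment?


Step 1: The efficient winner is agent 0 with value 73
Step 2: Other agents' values: [32]
Step 3: Pivot payment = max(others) = 32
Step 4: The winner pays 32

32


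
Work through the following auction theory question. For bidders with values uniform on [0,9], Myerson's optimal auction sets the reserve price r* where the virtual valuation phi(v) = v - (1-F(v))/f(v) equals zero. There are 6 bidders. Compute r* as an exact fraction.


Step 1: For U[0,9], F(v) = v/9 and f(v) = 1/9
Step 2: phi(v) = v - (1 - v/9)/(1/9) = v - (9 - v) = 2v - 9
Step 3: Set phi(r*) = 0: 2r* - 9 = 0
Step 4: r* = 9/2 (the number of bidders n = 6 does not enter)

9/2


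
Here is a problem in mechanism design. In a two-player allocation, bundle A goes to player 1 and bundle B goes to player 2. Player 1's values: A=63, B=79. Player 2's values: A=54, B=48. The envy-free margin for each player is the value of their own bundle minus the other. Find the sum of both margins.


Step 1: Player 1's margin = v1(A) - v1(B) = 63 - 79 = -16
Step 2: Player 2's margin = v2(B) - v2(A) = 48 - 54 = -6
Step 3: Total margin = -16 + -6 = -22

-22


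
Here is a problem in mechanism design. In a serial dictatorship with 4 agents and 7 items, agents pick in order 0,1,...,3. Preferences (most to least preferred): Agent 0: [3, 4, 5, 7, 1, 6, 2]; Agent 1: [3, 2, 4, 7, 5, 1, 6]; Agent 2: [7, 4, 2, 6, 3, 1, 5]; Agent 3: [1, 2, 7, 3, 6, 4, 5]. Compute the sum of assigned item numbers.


Step 1: Agent 0 picks item 3
Step 2: Agent 1 picks item 2
Step 3: Agent 2 picks item 7
Step 4: Agent 3 picks item 1
Step 5: Sum = 3 + 2 + 7 + 1 = 13

13


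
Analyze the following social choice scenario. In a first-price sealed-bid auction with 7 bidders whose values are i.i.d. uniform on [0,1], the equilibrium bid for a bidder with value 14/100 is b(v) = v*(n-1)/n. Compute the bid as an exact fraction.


Step 1: The symmetric BNE bidding function is b(v) = v * (n-1) / n
Step 2: Substitute v = 7/50 and n = 7
Step 3: b = 7/50 * 6/7
Step 4: b = 3/25

3/25


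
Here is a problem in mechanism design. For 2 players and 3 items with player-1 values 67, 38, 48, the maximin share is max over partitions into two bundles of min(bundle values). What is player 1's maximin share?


Step 1: Item values = 67, 38, 48
Step 2: Enumerate all 2-bundle partitions and take the smaller bundle:
  Partition 1: {67} vs {38,48} -> bundles 67, 86; min = 67
  Partition 2: {38} vs {67,48} -> bundles 38, 115; min = 38
  Partition 3: {48} vs {67,38} -> bundles 48, 105; min = 48
Step 3: MMS = max(67, 38, 48) = 67

67


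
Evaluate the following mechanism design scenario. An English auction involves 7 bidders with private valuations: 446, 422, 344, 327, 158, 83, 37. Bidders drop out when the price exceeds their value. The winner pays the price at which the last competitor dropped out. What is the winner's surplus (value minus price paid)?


Step 1: Identify the highest value: 446
Step 2: Identify the second-highest value: 422
Step 3: The final price = second-highest value = 422
Step 4: Surplus = 446 - 422 = 24

24


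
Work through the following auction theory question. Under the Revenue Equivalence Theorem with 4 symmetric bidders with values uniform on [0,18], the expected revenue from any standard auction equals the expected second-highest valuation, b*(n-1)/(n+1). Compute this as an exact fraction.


Step 1: By Revenue Equivalence, expected revenue = b*(n-1)/(n+1)
Step 2: Substituting n = 4, b = 18
Step 3: Revenue = 18*(4-1)/(4+1) = 18*3/5
Step 4: Revenue = 54/5

54/5


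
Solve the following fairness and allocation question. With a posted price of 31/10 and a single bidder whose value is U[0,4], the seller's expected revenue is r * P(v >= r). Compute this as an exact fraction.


Step 1: Posted price r = 31/10, value support [0,4]
Step 2: P(v >= r) = (4 - 31/10)/4 = 9/40
Step 3: Expected revenue = r * P(v >= r) = 31/10 * 9/40
Step 4: Revenue = 279/400

279/400


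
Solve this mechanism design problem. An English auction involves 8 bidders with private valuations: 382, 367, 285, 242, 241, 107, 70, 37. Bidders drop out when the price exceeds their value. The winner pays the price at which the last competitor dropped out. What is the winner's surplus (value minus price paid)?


Step 1: Identify the highest value: 382
Step 2: Identify the second-highest value: 367
Step 3: The final price = second-highest value = 367
Step 4: Surplus = 382 - 367 = 15

15


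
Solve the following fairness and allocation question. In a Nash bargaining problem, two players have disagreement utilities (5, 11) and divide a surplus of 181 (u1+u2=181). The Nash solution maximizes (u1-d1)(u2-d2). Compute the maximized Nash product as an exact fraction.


Step 1: The Nash solution splits surplus symmetrically above the disagreement point
Step 2: u1 = (total + d1 - d2)/2 = (181 + 5 - 11)/2 = 175/2
Step 3: u2 = (total - d1 + d2)/2 = (181 - 5 + 11)/2 = 187/2
Step 4: Nash product = (175/2 - 5) * (187/2 - 11)
Step 5: = 165/2 * 165/2 = 27225/4

27225/4


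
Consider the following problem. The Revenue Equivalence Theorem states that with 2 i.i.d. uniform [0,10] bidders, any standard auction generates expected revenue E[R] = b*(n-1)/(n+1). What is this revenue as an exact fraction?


Step 1: By Revenue Equivalence, expected revenue = b*(n-1)/(n+1)
Step 2: Substituting n = 2, b = 10
Step 3: Revenue = 10*(2-1)/(2+1) = 10*1/3
Step 4: Revenue = 10/3

10/3


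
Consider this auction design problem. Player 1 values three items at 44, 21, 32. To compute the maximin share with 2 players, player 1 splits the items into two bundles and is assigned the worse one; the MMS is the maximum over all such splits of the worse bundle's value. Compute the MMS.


Step 1: Item values = 44, 21, 32
Step 2: Enumerate all 2-bundle partitions and take the smaller bundle:
  Partition 1: {44} vs {21,32} -> bundles 44, 53; min = 44
  Partition 2: {21} vs {44,32} -> bundles 21, 76; min = 21
  Partition 3: {32} vs {44,21} -> bundles 32, 65; min = 32
Step 3: MMS = max(44, 21, 32) = 44

44


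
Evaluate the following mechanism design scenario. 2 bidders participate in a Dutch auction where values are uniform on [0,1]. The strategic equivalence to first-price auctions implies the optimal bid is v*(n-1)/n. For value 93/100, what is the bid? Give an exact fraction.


Step 1: Dutch auctions are strategically equivalent to first-price auctions
Step 2: The equilibrium bid is b(v) = v*(n-1)/n
Step 3: b = 93/100 * 1/2
Step 4: b = 93/200

93/200


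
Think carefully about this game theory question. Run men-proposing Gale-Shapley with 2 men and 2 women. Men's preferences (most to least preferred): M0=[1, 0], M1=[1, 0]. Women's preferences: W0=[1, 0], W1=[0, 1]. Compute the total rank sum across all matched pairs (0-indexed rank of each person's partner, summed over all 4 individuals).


Step 1: Run Gale-Shapley (men propose, women hold best offer):
  M0 proposes to W1; she accepts
  M1 proposes to W1; rejected
  M1 proposes to W0; she accepts
Step 2: Final matching: W0-M1, W1-M0
Step 3: 0-indexed ranks (man's rank of his match, then woman's): 1 + 0 + 0 + 0
Step 4: Total rank sum = 1

1


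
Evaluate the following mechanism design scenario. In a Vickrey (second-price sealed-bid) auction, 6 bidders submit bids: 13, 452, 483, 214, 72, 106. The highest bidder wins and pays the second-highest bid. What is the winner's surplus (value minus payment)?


Step 1: Sort bids in descending order: 483, 452, 214, 106, 72, 13
Step 2: The winning bid is the highest: 483
Step 3: The payment equals the second-highest bid: 452
Step 4: Surplus = winner's bid - payment = 483 - 452 = 31

31


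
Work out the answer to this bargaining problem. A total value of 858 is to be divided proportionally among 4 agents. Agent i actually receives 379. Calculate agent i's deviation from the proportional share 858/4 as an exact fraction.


Step 1: Proportional share = 858/4 = 429/2
Step 2: Agent's actual allocation = 379
Step 3: Excess = 379 - 429/2 = 329/2

329/2


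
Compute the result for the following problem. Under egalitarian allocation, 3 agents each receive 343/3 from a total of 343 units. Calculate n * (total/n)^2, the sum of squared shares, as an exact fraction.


Step 1: Each agent's share = 343/3
Step 2: Square of each share = (343/3)^2 = 117649/9
Step 3: Sum of squares = 3 * 117649/9 = 117649/3

117649/3


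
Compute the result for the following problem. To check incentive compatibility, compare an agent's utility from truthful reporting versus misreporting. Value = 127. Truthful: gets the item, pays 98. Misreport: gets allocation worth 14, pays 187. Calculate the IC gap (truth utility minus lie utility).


Step 1: U(truth) = value - payment = 127 - 98 = 29
Step 2: U(lie) = allocation - payment = 14 - 187 = -173
Step 3: IC gap = 29 - (-173) = 202

202


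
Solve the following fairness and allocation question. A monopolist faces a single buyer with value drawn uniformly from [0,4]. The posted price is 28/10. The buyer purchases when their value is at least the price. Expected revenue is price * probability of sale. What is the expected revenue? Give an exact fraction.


Step 1: Posted price r = 14/5, value support [0,4]
Step 2: P(v >= r) = (4 - 14/5)/4 = 3/10
Step 3: Expected revenue = r * P(v >= r) = 14/5 * 3/10
Step 4: Revenue = 21/25

21/25


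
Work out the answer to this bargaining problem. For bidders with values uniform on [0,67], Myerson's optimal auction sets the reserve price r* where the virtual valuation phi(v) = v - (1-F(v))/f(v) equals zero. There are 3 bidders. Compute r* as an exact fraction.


Step 1: For U[0,67], F(v) = v/67 and f(v) = 1/67
Step 2: phi(v) = v - (1 - v/67)/(1/67) = v - (67 - v) = 2v - 67
Step 3: Set phi(r*) = 0: 2r* - 67 = 0
Step 4: r* = 67/2 (the number of bidders n = 3 does not enter)

67/2


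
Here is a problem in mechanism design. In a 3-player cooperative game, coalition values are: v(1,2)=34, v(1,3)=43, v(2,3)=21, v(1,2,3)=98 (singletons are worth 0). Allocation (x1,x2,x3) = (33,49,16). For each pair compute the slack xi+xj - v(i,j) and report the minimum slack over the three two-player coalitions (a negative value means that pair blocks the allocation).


Step 1: Slack for coalition (1,2): x1+x2 - v12 = 82 - 34 = 48
Step 2: Slack for coalition (1,3): x1+x3 - v13 = 49 - 43 = 6
Step 3: Slack for coalition (2,3): x2+x3 - v23 = 65 - 21 = 44
Step 4: Minimum slack = min(48, 6, 44) = 6, attained by (1,3); no pair can gain by deviating, so the allocation is in the core

6


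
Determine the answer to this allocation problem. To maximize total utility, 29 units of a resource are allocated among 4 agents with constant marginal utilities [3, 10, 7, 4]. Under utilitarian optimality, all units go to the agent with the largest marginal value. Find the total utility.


Step 1: The marginal utilities are [3, 10, 7, 4]
Step 2: The highest marginal utility is 10
Step 3: All 29 units go to that agent
Step 4: Total utility = 10 * 29 = 290

290


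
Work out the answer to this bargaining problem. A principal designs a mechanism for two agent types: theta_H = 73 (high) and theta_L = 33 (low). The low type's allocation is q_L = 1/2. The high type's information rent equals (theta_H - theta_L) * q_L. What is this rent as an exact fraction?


Step 1: theta_H - theta_L = 73 - 33 = 40
Step 2: Information rent = (theta_H - theta_L) * q_L
Step 3: = 40 * 1/2
Step 4: = 20

20


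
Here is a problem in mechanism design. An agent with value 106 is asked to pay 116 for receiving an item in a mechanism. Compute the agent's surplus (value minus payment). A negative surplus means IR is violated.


Step 1: Surplus = value - payment = 106 - 116 = -10
Step 2: IR is violated (surplus < 0)

-10


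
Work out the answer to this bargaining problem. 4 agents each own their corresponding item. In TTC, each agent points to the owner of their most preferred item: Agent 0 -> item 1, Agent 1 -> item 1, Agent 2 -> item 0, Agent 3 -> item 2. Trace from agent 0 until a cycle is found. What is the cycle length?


Step 1: Trace the pointer graph from agent 0: 0 -> 1 -> 1
Step 2: A cycle is detected when we revisit agent 1
Step 3: The cycle is: 1 -> 1
Step 4: Cycle length = 1

1


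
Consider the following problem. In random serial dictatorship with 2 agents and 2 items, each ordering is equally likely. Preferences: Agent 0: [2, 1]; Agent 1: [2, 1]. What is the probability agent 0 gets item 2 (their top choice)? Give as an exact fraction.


Step 1: Agent 0 wants item 2
Step 2: There are 2 possible orderings of agents
Step 3: In 1 orderings, agent 0 gets item 2
Step 4: Probability = 1/2

1/2
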